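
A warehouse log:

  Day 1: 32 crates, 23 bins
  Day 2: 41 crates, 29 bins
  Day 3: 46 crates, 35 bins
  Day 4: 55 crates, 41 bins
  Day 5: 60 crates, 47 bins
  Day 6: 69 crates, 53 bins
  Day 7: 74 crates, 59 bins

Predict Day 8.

83 crates, 65 bins

Crates goes 32, 41, 46, 55, 60, 69, 74 → 83 (alternating steps +9, +5, +9, +5, …).
Bins goes 23, 29, 35, 41, 47, 53, 59 → 65 (+6 each step).
So the next line is 83 crates, 65 bins.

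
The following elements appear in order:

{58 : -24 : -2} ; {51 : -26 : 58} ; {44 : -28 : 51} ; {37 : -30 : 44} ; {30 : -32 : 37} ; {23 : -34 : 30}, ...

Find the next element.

For the first component, −7 each step: 58, 51, 44, 37, 30, 23 → 16.
Second component — −2 each step: -24, -26, -28, -30, -32, -34 → -36.
Third component: always the previous value of the first component, so -2, 58, 51, 44, 37, 30 → 23.
Putting it together: {16 : -36 : 23}.

{16 : -36 : 23}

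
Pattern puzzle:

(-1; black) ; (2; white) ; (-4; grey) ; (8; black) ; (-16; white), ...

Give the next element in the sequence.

First slot: -1, 2, -4, 8, -16 → 32 (×(-2) each step).
Shade — repeats black → white → grey: black, white, grey, black, white → grey.
So the next element is (32; grey).

(32; grey)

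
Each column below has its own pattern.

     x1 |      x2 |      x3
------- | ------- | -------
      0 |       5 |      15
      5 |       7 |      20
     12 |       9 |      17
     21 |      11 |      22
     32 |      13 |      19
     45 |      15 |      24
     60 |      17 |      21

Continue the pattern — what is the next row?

Column x1: differences are 5, 7, 9, … (increasing by 2 each time), so 0, 5, 12, 21, 32, 45, 60 → 77.
Column x2 — +2 each step: 5, 7, 9, 11, 13, 15, 17 → 19.
For the column x3, alternating steps +5, −3, +5, −3, …: 15, 20, 17, 22, 19, 24, 21 → 26.
Putting it together: 77  19  26.

77  19  26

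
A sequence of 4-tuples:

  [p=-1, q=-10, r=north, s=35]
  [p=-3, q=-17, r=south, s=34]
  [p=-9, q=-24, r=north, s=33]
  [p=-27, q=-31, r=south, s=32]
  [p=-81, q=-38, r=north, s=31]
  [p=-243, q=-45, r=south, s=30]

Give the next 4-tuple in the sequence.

[p=-729, q=-52, r=north, s=29]

P: ×3 each step, so -1, -3, -9, -27, -81, -243 → -729.
Q: −7 each step; -10, -17, -24, -31, -38, -45 → -52.
R: north, south, north, south, north, south → north (alternates north ↔ south).
S — −1 each step: 35, 34, 33, 32, 31, 30 → 29.
Putting it together: [p=-729, q=-52, r=north, s=29].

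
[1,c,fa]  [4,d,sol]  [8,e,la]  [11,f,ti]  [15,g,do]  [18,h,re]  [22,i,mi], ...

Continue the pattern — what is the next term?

First value — alternating steps +3, +4, +3, +4, …: 1, 4, 8, 11, 15, 18, 22 → 25.
Letter: c, d, e, f, g, h, i → j (letters move forward 1 place in the alphabet).
Note: runs through the solfège scale do→ti, so fa, sol, la, ti, do, re, mi → fa.
So the next term is [25,j,fa].

[25,j,fa]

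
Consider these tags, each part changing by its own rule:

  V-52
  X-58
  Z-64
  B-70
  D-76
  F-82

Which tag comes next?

H-88

For the letter, letters move forward 2 places in the alphabet, wrapping Z→A: V, X, Z, B, D, F → H.
Second component: 52, 58, 64, 70, 76, 82 → 88 (+6 each step).
So the next tag is H-88.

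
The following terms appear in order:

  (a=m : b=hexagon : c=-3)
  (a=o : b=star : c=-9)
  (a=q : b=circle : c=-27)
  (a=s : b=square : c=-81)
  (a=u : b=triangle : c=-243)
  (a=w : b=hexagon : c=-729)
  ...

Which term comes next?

(a=y : b=star : c=-2187)

A goes m, o, q, s, u, w → y (letters move forward 2 places in the alphabet).
B: repeats hexagon → star → circle → square → triangle; hexagon, star, circle, square, triangle, hexagon → star.
For the c, ×3 each step: -3, -9, -27, -81, -243, -729 → -2187.
Putting it together: (a=y : b=star : c=-2187).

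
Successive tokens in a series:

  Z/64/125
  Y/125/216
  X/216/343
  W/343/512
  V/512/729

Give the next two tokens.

Letter: letters move back 1 place in the alphabet, so Z, Y, X, W, V → U → T.
Second component: 64, 125, 216, 343, 512 → 729 → 1000 (perfect cubes: 4³, 5³, 6³, …).
Third component — perfect cubes: 5³, 6³, 7³, …: 125, 216, 343, 512, 729 → 1000 → 1331.
So the next two tokens are U/729/1000 and T/1000/1331.

U/729/1000 then T/1000/1331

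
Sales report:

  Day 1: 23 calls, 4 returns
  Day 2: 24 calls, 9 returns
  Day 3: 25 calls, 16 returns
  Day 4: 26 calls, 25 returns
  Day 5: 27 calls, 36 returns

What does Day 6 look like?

28 calls, 49 returns

Calls goes 23, 24, 25, 26, 27 → 28 (+1 each step).
For the returns, perfect squares: 2², 3², 4², …: 4, 9, 16, 25, 36 → 49.
So the next record is 28 calls, 49 returns.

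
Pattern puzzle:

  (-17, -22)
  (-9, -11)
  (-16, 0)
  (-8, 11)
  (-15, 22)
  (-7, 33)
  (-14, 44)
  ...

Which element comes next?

First entry: alternating steps +8, −7, +8, −7, …; -17, -9, -16, -8, -15, -7, -14 → -6.
Second entry: -22, -11, 0, 11, 22, 33, 44 → 55 (+11 each step).
Putting it together: (-6, 55).

(-6, 55)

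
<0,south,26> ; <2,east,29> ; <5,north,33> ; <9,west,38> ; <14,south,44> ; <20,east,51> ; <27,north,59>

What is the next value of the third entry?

Third entry: differences are 3, 4, 5, … (increasing by 1 each time), so 26, 29, 33, 38, 44, 51, 59 → 68.

68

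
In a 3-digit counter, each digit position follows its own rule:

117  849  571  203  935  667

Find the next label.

First digit: −3 each step, mod 10; 1, 8, 5, 2, 9, 6 → 3.
Second digit goes 1, 4, 7, 0, 3, 6 → 9 (+3 each step, mod 10).
Third digit — +2 each step, mod 10: 7, 9, 1, 3, 5, 7 → 9.
Putting it together: 399.

399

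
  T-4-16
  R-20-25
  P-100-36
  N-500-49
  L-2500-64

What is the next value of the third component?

Third component: perfect squares: 4², 5², 6², …; 16, 25, 36, 49, 64 → 81.

81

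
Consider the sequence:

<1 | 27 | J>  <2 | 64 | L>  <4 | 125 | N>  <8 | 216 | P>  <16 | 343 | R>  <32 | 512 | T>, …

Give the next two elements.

<64 | 729 | V>, <128 | 1000 | X>

First entry: ×2 each step, so 1, 2, 4, 8, 16, 32 → 64 → 128.
Second entry: 27, 64, 125, 216, 343, 512 → 729 → 1000 (perfect cubes: 3³, 4³, 5³, …).
Letter: letters move forward 2 places in the alphabet; J, L, N, P, R, T → V → X.
Putting the parts together: <64 | 729 | V> and then <128 | 1000 | X>.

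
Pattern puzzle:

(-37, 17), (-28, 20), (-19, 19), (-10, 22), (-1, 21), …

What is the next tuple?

First part: -37, -28, -19, -10, -1 → 8 (+9 each step).
Second part — alternating steps +3, −1, +3, −1, …: 17, 20, 19, 22, 21 → 24.
Combining the parts gives (8, 24).

(8, 24)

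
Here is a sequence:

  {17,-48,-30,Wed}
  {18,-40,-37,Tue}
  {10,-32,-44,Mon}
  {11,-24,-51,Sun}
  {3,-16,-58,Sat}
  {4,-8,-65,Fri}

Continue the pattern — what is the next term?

{-4,0,-72,Thu}

For the first part, alternating steps +1, −8, +1, −8, …: 17, 18, 10, 11, 3, 4 → -4.
Second part — +8 each step: -48, -40, -32, -24, -16, -8 → 0.
Third part: -30, -37, -44, -51, -58, -65 → -72 (−7 each step).
Day: Wed, Tue, Mon, Sun, Sat, Fri → Thu (runs backward through the weekdays Mon→Sun).
Combining the parts gives {-4,0,-72,Thu}.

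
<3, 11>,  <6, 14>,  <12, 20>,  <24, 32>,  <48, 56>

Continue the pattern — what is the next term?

<96, 104>

First component: ×2 each step, so 3, 6, 12, 24, 48 → 96.
Second component: always 8 more than the first component; 11, 14, 20, 32, 56 → 104.
Putting it together: <96, 104>.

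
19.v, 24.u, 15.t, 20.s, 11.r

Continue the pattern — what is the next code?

First component: 19, 24, 15, 20, 11 → 16 (alternating steps +5, −9, +5, −9, …).
For the letter, letters move back 1 place in the alphabet: v, u, t, s, r → q.
Putting it together: 16.q.

16.q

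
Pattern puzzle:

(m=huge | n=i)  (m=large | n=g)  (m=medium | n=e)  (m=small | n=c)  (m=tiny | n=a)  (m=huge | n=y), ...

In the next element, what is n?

M: repeats huge → large → medium → small → tiny; huge, large, medium, small, tiny, huge → large.
For the n, letters move back 2 places in the alphabet, wrapping A→Z: i, g, e, c, a, y → w.

w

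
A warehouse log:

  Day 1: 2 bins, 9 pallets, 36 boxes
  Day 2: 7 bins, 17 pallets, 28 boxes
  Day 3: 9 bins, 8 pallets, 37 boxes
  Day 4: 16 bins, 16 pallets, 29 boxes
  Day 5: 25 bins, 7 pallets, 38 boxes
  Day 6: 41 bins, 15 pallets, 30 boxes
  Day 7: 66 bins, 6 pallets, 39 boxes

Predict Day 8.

107 bins, 14 pallets, 31 boxes

Bins goes 2, 7, 9, 16, 25, 41, 66 → 107 (each term is the sum of the two before it).
For the pallets, alternating steps +8, −9, +8, −9, …: 9, 17, 8, 16, 7, 15, 6 → 14.
Boxes: 36, 28, 37, 29, 38, 30, 39 → 31 (together with the pallets always sums to 45).
So the next line is 107 bins, 14 pallets, 31 boxes.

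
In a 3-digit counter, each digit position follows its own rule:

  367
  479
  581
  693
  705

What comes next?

817

First digit — +1 each step, mod 10: 3, 4, 5, 6, 7 → 8.
For the second digit, +1 each step, mod 10: 6, 7, 8, 9, 0 → 1.
Third digit goes 7, 9, 1, 3, 5 → 7 (+2 each step, mod 10).
So the next tag is 817.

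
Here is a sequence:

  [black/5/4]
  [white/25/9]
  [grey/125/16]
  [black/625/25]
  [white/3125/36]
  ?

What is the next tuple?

Shade: repeats black → white → grey, so black, white, grey, black, white → grey.
Second slot: ×5 each step; 5, 25, 125, 625, 3125 → 15625.
Third slot — perfect squares: 2², 3², 4², …: 4, 9, 16, 25, 36 → 49.
Combining the parts gives [grey/15625/49].

[grey/15625/49]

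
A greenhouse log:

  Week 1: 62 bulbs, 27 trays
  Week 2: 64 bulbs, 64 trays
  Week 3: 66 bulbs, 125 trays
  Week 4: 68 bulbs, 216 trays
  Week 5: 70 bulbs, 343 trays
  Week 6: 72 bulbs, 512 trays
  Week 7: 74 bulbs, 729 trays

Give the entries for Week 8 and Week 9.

Bulbs — +2 each step: 62, 64, 66, 68, 70, 72, 74 → 76 → 78.
Trays goes 27, 64, 125, 216, 343, 512, 729 → 1000 → 1331 (perfect cubes: 3³, 4³, 5³, …).
Putting the parts together: 76 bulbs, 1000 trays and then 78 bulbs, 1331 trays.

76 bulbs, 1000 trays; 78 bulbs, 1331 trays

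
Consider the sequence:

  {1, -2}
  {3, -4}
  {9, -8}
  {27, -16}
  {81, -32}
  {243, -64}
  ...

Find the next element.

{729, -128}

First slot goes 1, 3, 9, 27, 81, 243 → 729 (×3 each step).
For the second slot, ×2 each step: -2, -4, -8, -16, -32, -64 → -128.
Combining the parts gives {729, -128}.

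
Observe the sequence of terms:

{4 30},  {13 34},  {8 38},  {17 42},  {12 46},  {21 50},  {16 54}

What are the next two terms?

First slot goes 4, 13, 8, 17, 12, 21, 16 → 25 → 20 (alternating steps +9, −5, +9, −5, …).
Second slot: 30, 34, 38, 42, 46, 50, 54 → 58 → 62 (+4 each step).
Putting the parts together: {25 58} and then {20 62}.

{25 58}, {20 62}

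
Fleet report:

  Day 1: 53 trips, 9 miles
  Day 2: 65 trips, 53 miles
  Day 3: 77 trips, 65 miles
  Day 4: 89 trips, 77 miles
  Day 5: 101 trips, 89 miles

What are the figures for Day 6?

113 trips, 101 miles

Trips: +12 each step; 53, 65, 77, 89, 101 → 113.
Miles — always the previous value of the trips: 9, 53, 65, 77, 89 → 101.
Putting it together: 113 trips, 101 miles.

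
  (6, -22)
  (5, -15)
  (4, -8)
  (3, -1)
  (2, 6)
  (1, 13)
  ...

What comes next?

First value: 6, 5, 4, 3, 2, 1 → 0 (−1 each step).
For the second value, +7 each step: -22, -15, -8, -1, 6, 13 → 20.
Combining the parts gives (0, 20).

(0, 20)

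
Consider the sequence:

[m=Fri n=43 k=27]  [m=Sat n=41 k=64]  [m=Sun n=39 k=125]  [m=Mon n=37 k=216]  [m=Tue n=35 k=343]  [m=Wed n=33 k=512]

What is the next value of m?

M: Fri, Sat, Sun, Mon, Tue, Wed → Thu (runs through the weekdays Mon→Sun).
For the n, −2 each step: 43, 41, 39, 37, 35, 33 → 31.
K goes 27, 64, 125, 216, 343, 512 → 729 (perfect cubes: 3³, 4³, 5³, …).

Thu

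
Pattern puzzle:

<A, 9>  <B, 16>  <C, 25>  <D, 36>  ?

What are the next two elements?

<E, 49>, <F, 64>

Letter: A, B, C, D → E → F (letters move forward 1 place in the alphabet).
Second coordinate — perfect squares: 3², 4², 5², …: 9, 16, 25, 36 → 49 → 64.
Putting the parts together: <E, 49> and then <F, 64>.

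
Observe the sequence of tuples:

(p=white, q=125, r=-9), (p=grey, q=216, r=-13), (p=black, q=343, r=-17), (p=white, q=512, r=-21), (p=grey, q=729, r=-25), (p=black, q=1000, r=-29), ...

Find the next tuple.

P — repeats white → grey → black: white, grey, black, white, grey, black → white.
Q: 125, 216, 343, 512, 729, 1000 → 1331 (perfect cubes: 5³, 6³, 7³, …).
R — −4 each step: -9, -13, -17, -21, -25, -29 → -33.
So the next tuple is (p=white, q=1331, r=-33).

(p=white, q=1331, r=-33)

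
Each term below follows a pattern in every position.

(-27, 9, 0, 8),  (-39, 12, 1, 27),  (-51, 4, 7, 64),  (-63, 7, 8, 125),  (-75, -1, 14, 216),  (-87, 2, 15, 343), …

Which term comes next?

(-99, -6, 21, 512)

First coordinate: −12 each step, so -27, -39, -51, -63, -75, -87 → -99.
Second coordinate: 9, 12, 4, 7, -1, 2 → -6 (alternating steps +3, −8, +3, −8, …).
Third coordinate: 0, 1, 7, 8, 14, 15 → 21 (alternating steps +1, +6, +1, +6, …).
Fourth coordinate: perfect cubes: 2³, 3³, 4³, …; 8, 27, 64, 125, 216, 343 → 512.
Combining the parts gives (-99, -6, 21, 512).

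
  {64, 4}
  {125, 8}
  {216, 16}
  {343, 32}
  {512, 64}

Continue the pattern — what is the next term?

First component: perfect cubes: 4³, 5³, 6³, …, so 64, 125, 216, 343, 512 → 729.
Second component: ×2 each step, so 4, 8, 16, 32, 64 → 128.
Putting it together: {729, 128}.

{729, 128}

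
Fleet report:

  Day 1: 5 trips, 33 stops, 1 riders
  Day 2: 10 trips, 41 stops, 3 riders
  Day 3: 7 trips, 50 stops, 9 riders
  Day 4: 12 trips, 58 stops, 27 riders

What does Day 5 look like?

9 trips, 67 stops, 81 riders

Trips — alternating steps +5, −3, +5, −3, …: 5, 10, 7, 12 → 9.
Stops — alternating steps +8, +9, +8, +9, …: 33, 41, 50, 58 → 67.
Riders: 1, 3, 9, 27 → 81 (×3 each step).
Combining the parts gives 9 trips, 67 stops, 81 riders.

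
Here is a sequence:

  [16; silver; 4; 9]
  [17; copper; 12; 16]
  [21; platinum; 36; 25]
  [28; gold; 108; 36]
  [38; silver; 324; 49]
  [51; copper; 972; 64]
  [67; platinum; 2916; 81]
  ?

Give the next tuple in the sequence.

[86; gold; 8748; 100]

First part — differences are 1, 4, 7, … (increasing by 3 each time): 16, 17, 21, 28, 38, 51, 67 → 86.
Metal — repeats silver → copper → platinum → gold: silver, copper, platinum, gold, silver, copper, platinum → gold.
Third part — ×3 each step: 4, 12, 36, 108, 324, 972, 2916 → 8748.
Fourth part: perfect squares: 3², 4², 5², …, so 9, 16, 25, 36, 49, 64, 81 → 100.
Combining the parts gives [86; gold; 8748; 100].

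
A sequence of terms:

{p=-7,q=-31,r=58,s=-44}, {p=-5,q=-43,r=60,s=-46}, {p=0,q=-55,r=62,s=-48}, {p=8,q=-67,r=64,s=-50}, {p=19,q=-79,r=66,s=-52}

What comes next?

P — differences are 2, 5, 8, … (increasing by 3 each time): -7, -5, 0, 8, 19 → 33.
Q: −12 each step, so -31, -43, -55, -67, -79 → -91.
R: +2 each step, so 58, 60, 62, 64, 66 → 68.
S: −2 each step, so -44, -46, -48, -50, -52 → -54.
Putting it together: {p=33,q=-91,r=68,s=-54}.

{p=33,q=-91,r=68,s=-54}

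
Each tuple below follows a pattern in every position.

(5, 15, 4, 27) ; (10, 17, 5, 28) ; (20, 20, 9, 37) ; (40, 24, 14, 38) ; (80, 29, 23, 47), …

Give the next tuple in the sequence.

First coordinate: ×2 each step, so 5, 10, 20, 40, 80 → 160.
For the second coordinate, differences are 2, 3, 4, … (increasing by 1 each time): 15, 17, 20, 24, 29 → 35.
For the third coordinate, each term is the sum of the two before it: 4, 5, 9, 14, 23 → 37.
Fourth coordinate: alternating steps +1, +9, +1, +9, …; 27, 28, 37, 38, 47 → 48.
Combining the parts gives (160, 35, 37, 48).

(160, 35, 37, 48)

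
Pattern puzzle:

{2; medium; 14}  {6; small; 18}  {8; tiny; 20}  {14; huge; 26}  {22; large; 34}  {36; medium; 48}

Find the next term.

{58; small; 70}

For the first component, each term is the sum of the two before it: 2, 6, 8, 14, 22, 36 → 58.
For the size, repeats medium → small → tiny → huge → large: medium, small, tiny, huge, large, medium → small.
Third component goes 14, 18, 20, 26, 34, 48 → 70 (always 12 more than the first component).
So the next term is {58; small; 70}.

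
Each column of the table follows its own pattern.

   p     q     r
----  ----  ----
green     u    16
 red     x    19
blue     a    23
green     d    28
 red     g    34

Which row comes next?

Column p: repeats green → red → blue; green, red, blue, green, red → blue.
Column q: u, x, a, d, g → j (letters move forward 3 places in the alphabet, wrapping Z→A).
Column r goes 16, 19, 23, 28, 34 → 41 (differences are 3, 4, 5, … (increasing by 1 each time)).
Putting it together: blue  j  41.

blue  j  41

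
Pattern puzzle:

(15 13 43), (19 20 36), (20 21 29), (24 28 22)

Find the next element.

(25 29 15)

First value: 15, 19, 20, 24 → 25 (alternating steps +4, +1, +4, +1, …).
Second value goes 13, 20, 21, 28 → 29 (alternating steps +7, +1, +7, +1, …).
Third value: −7 each step; 43, 36, 29, 22 → 15.
Putting it together: (25 29 15).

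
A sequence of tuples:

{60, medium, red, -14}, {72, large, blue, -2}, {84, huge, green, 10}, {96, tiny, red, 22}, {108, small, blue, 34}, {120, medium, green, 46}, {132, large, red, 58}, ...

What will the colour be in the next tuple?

Colour: red, blue, green, red, blue, green, red → blue (repeats red → blue → green).

blue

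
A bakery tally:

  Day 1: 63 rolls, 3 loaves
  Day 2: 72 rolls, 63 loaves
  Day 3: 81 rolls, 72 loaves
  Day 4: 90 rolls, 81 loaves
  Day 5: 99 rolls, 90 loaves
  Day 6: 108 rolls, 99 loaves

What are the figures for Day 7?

Rolls: 63, 72, 81, 90, 99, 108 → 117 (+9 each step).
For the loaves, always the previous value of the rolls: 3, 63, 72, 81, 90, 99 → 108.
Combining the parts gives 117 rolls, 108 loaves.

117 rolls, 108 loaves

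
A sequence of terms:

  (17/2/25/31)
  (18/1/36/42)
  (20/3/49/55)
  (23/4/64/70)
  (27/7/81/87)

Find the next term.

First slot: 17, 18, 20, 23, 27 → 32 (differences are 1, 2, 3, … (increasing by 1 each time)).
Second slot: 2, 1, 3, 4, 7 → 11 (each term is the sum of the two before it).
Third slot goes 25, 36, 49, 64, 81 → 100 (perfect squares: 5², 6², 7², …).
Fourth slot: always 6 more than the third slot, so 31, 42, 55, 70, 87 → 106.
Putting it together: (32/11/100/106).

(32/11/100/106)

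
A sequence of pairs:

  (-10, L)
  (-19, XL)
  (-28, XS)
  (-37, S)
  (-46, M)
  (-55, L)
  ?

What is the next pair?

First value — −9 each step: -10, -19, -28, -37, -46, -55 → -64.
Size: repeats L → XL → XS → S → M, so L, XL, XS, S, M, L → XL.
So the next pair is (-64, XL).

(-64, XL)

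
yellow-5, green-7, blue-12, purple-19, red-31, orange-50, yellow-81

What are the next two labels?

green-131, blue-212

Colour: repeats yellow → green → blue → purple → red → orange; yellow, green, blue, purple, red, orange, yellow → green → blue.
Second component: each term is the sum of the two before it; 5, 7, 12, 19, 31, 50, 81 → 131 → 212.
So the next two labels are green-131 and blue-212.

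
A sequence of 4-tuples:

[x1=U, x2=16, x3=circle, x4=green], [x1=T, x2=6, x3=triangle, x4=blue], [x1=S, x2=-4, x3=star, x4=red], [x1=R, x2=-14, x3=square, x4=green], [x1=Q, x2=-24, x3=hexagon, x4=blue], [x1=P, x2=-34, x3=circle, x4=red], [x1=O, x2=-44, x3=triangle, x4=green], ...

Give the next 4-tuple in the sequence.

[x1=N, x2=-54, x3=star, x4=blue]

X1: letters move back 1 place in the alphabet, so U, T, S, R, Q, P, O → N.
X2: −10 each step, so 16, 6, -4, -14, -24, -34, -44 → -54.
X3: repeats circle → triangle → star → square → hexagon; circle, triangle, star, square, hexagon, circle, triangle → star.
X4: repeats green → blue → red, so green, blue, red, green, blue, red, green → blue.
Putting it together: [x1=N, x2=-54, x3=star, x4=blue].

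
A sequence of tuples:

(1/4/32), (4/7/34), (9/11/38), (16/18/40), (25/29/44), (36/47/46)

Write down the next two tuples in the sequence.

(49/76/50), (64/123/52)

First entry — perfect squares: 1², 2², 3², …: 1, 4, 9, 16, 25, 36 → 49 → 64.
Second entry: each term is the sum of the two before it, so 4, 7, 11, 18, 29, 47 → 76 → 123.
Third entry: alternating steps +2, +4, +2, +4, …, so 32, 34, 38, 40, 44, 46 → 50 → 52.
So the next two tuples are (49/76/50) and (64/123/52).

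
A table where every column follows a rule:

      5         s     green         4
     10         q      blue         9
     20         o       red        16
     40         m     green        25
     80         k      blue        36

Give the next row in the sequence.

First component — ×2 each step: 5, 10, 20, 40, 80 → 160.
For the letter, letters move back 2 places in the alphabet: s, q, o, m, k → i.
Colour — repeats green → blue → red: green, blue, red, green, blue → red.
Fourth component: perfect squares: 2², 3², 4², …, so 4, 9, 16, 25, 36 → 49.
So the next row is 160  i  red  49.

160  i  red  49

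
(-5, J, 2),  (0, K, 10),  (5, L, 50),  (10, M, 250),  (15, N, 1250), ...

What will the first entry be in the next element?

20

For the first entry, +5 each step: -5, 0, 5, 10, 15 → 20.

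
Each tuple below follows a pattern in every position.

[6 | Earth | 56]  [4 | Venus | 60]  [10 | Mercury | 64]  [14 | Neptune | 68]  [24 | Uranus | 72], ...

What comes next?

First component goes 6, 4, 10, 14, 24 → 38 (each term is the sum of the two before it).
Planet: runs backward through the planets Mercury→Neptune; Earth, Venus, Mercury, Neptune, Uranus → Saturn.
Third component goes 56, 60, 64, 68, 72 → 76 (+4 each step).
Putting it together: [38 | Saturn | 76].

[38 | Saturn | 76]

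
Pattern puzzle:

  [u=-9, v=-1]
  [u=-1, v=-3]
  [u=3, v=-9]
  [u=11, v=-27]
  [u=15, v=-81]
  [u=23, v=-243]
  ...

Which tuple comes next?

For the u, alternating steps +8, +4, +8, +4, …: -9, -1, 3, 11, 15, 23 → 27.
For the v, ×3 each step: -1, -3, -9, -27, -81, -243 → -729.
So the next tuple is [u=27, v=-729].

[u=27, v=-729]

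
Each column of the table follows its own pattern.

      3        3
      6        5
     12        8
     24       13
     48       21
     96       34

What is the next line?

First component goes 3, 6, 12, 24, 48, 96 → 192 (×2 each step).
Second component goes 3, 5, 8, 13, 21, 34 → 55 (each term is the sum of the two before it).
So the next line is 192  55.

192  55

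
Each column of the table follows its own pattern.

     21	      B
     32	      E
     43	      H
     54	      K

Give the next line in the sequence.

First component goes 21, 32, 43, 54 → 65 (+11 each step).
Letter: B, E, H, K → N (letters move forward 3 places in the alphabet).
Putting it together: 65  N.

65  N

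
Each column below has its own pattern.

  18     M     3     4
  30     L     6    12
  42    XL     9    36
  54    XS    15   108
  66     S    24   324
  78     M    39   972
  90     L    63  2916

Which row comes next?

First component: +12 each step, so 18, 30, 42, 54, 66, 78, 90 → 102.
Size: repeats M → L → XL → XS → S; M, L, XL, XS, S, M, L → XL.
Third component: each term is the sum of the two before it; 3, 6, 9, 15, 24, 39, 63 → 102.
Fourth component goes 4, 12, 36, 108, 324, 972, 2916 → 8748 (×3 each step).
So the next row is 102  XL  102  8748.

102  XL  102  8748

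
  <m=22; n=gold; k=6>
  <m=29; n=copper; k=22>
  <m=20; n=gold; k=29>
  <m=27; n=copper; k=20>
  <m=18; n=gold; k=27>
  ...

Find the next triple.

<m=25; n=copper; k=18>

M: alternating steps +7, −9, +7, −9, …, so 22, 29, 20, 27, 18 → 25.
N — alternates gold ↔ copper: gold, copper, gold, copper, gold → copper.
K goes 6, 22, 29, 20, 27 → 18 (always the previous value of the m).
Putting it together: <m=25; n=copper; k=18>.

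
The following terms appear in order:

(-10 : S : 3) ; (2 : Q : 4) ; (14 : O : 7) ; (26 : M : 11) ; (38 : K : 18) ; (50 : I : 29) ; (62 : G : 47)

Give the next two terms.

(74 : E : 76), (86 : C : 123)

For the first slot, +12 each step: -10, 2, 14, 26, 38, 50, 62 → 74 → 86.
Letter goes S, Q, O, M, K, I, G → E → C (letters move back 2 places in the alphabet).
Third slot: each term is the sum of the two before it; 3, 4, 7, 11, 18, 29, 47 → 76 → 123.
So the next two terms are (74 : E : 76) and (86 : C : 123).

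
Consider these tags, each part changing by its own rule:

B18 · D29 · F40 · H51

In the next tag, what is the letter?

J

Letter: B, D, F, H → J (letters move forward 2 places in the alphabet).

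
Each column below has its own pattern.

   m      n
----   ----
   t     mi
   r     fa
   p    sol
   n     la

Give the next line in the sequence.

Column m goes t, r, p, n → l (letters move back 2 places in the alphabet).
Column n: mi, fa, sol, la → ti (runs through the solfège scale do→ti).
Combining the parts gives l  ti.

l  ti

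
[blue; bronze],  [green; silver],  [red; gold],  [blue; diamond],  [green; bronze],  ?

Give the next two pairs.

Colour: repeats blue → green → red, so blue, green, red, blue, green → red → blue.
Rank: repeats bronze → silver → gold → diamond, so bronze, silver, gold, diamond, bronze → silver → gold.
Putting the parts together: [red; silver] and then [blue; gold].

[red; silver], [blue; gold]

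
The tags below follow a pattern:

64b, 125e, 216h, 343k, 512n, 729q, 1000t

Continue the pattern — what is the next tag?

First component: perfect cubes: 4³, 5³, 6³, …, so 64, 125, 216, 343, 512, 729, 1000 → 1331.
For the letter, letters move forward 3 places in the alphabet: b, e, h, k, n, q, t → w.
So the next tag is 1331w.

1331w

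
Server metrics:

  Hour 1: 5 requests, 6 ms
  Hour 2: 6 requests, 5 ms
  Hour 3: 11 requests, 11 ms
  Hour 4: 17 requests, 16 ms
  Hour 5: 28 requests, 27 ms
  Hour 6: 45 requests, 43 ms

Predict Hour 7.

73 requests, 70 ms

For the requests, each term is the sum of the two before it: 5, 6, 11, 17, 28, 45 → 73.
Ms — each term is the sum of the two before it: 6, 5, 11, 16, 27, 43 → 70.
Putting it together: 73 requests, 70 ms.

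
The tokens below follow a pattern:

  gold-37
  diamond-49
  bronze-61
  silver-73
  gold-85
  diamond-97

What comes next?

Rank: repeats gold → diamond → bronze → silver, so gold, diamond, bronze, silver, gold, diamond → bronze.
Second component: +12 each step, so 37, 49, 61, 73, 85, 97 → 109.
Combining the parts gives bronze-109.

bronze-109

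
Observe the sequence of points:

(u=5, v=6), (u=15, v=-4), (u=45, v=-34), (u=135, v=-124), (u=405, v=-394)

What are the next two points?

(u=1215, v=-1204), (u=3645, v=-3634)

U goes 5, 15, 45, 135, 405 → 1215 → 3645 (×3 each step).
V: together with the u always sums to 11; 6, -4, -34, -124, -394 → -1204 → -3634.
Putting the parts together: (u=1215, v=-1204) and then (u=3645, v=-3634).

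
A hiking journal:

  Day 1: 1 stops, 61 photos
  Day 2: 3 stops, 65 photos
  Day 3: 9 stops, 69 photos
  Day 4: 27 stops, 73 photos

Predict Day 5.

Stops: 1, 3, 9, 27 → 81 (×3 each step).
Photos: 61, 65, 69, 73 → 77 (+4 each step).
So the next line is 81 stops, 77 photos.

81 stops, 77 photos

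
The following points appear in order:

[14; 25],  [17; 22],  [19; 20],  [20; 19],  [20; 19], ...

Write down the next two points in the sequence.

First value: 14, 17, 19, 20, 20 → 19 → 17 (differences are 3, 2, 1, … (decreasing by 1 each time)).
Second value: 25, 22, 20, 19, 19 → 20 → 22 (together with the first value always sums to 39).
Putting the parts together: [19; 20] and then [17; 22].

[19; 20], [17; 22]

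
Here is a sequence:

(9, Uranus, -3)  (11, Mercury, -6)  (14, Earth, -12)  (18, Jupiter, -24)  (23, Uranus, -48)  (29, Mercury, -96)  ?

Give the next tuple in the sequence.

(36, Earth, -192)

First part: differences are 2, 3, 4, … (increasing by 1 each time); 9, 11, 14, 18, 23, 29 → 36.
Planet: Uranus, Mercury, Earth, Jupiter, Uranus, Mercury → Earth (repeats Uranus → Mercury → Earth → Jupiter).
Third part: -3, -6, -12, -24, -48, -96 → -192 (×2 each step).
Combining the parts gives (36, Earth, -192).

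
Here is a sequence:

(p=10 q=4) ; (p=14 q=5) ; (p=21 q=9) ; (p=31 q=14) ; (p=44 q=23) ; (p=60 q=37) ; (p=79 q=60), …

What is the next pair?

(p=101 q=97)

P: differences are 4, 7, 10, … (increasing by 3 each time); 10, 14, 21, 31, 44, 60, 79 → 101.
Q — each term is the sum of the two before it: 4, 5, 9, 14, 23, 37, 60 → 97.
So the next pair is (p=101 q=97).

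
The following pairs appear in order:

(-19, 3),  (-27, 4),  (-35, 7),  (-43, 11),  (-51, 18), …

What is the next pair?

(-59, 29)

First part: −8 each step; -19, -27, -35, -43, -51 → -59.
Second part: 3, 4, 7, 11, 18 → 29 (each term is the sum of the two before it).
Combining the parts gives (-59, 29).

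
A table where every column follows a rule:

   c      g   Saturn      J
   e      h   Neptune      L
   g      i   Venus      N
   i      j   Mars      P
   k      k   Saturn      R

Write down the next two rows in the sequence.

For the first letter, letters move forward 2 places in the alphabet: c, e, g, i, k → m → o.
Second letter: letters move forward 1 place in the alphabet, so g, h, i, j, k → l → m.
For the planet, repeats Saturn → Neptune → Venus → Mars: Saturn, Neptune, Venus, Mars, Saturn → Neptune → Venus.
Third letter — letters move forward 2 places in the alphabet: J, L, N, P, R → T → V.
Putting the parts together: m  l  Neptune  T and then o  m  Venus  V.

m  l  Neptune  T; o  m  Venus  V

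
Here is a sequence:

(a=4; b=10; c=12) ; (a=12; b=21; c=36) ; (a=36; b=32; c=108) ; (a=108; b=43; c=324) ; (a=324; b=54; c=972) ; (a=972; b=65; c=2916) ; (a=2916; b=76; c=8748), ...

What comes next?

A: ×3 each step; 4, 12, 36, 108, 324, 972, 2916 → 8748.
B: 10, 21, 32, 43, 54, 65, 76 → 87 (+11 each step).
C: always 3 × the a; 12, 36, 108, 324, 972, 2916, 8748 → 26244.
Putting it together: (a=8748; b=87; c=26244).

(a=8748; b=87; c=26244)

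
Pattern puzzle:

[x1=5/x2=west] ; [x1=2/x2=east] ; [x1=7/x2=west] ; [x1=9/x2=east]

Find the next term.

X1: 5, 2, 7, 9 → 16 (each term is the sum of the two before it).
X2 — alternates west ↔ east: west, east, west, east → west.
Putting it together: [x1=16/x2=west].

[x1=16/x2=west]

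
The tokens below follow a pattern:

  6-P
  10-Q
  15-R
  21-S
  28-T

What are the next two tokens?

First component — differences are 4, 5, 6, … (increasing by 1 each time): 6, 10, 15, 21, 28 → 36 → 45.
Letter: letters move forward 1 place in the alphabet, so P, Q, R, S, T → U → V.
So the next two tokens are 36-U and 45-V.

36-U then 45-V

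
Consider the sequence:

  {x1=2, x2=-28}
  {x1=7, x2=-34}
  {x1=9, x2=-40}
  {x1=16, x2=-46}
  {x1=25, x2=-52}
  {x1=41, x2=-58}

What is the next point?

{x1=66, x2=-64}

X1: each term is the sum of the two before it, so 2, 7, 9, 16, 25, 41 → 66.
X2: −6 each step, so -28, -34, -40, -46, -52, -58 → -64.
Combining the parts gives {x1=66, x2=-64}.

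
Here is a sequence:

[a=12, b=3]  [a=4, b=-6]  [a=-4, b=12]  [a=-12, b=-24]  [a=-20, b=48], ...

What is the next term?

A — −8 each step: 12, 4, -4, -12, -20 → -28.
B: 3, -6, 12, -24, 48 → -96 (×(-2) each step).
Putting it together: [a=-28, b=-96].

[a=-28, b=-96]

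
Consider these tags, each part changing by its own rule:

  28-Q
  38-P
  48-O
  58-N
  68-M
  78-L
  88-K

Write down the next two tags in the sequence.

98-J, 108-I

First component: 28, 38, 48, 58, 68, 78, 88 → 98 → 108 (+10 each step).
Letter — letters move back 1 place in the alphabet: Q, P, O, N, M, L, K → J → I.
Putting the parts together: 98-J and then 108-I.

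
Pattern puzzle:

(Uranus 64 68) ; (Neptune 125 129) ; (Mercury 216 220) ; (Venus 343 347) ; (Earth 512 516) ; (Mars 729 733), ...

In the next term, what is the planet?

Planet: Uranus, Neptune, Mercury, Venus, Earth, Mars → Jupiter (runs through the planets Mercury→Neptune).

Jupiter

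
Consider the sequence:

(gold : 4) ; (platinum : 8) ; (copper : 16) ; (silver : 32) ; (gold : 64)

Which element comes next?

Metal — repeats gold → platinum → copper → silver: gold, platinum, copper, silver, gold → platinum.
Second component: 4, 8, 16, 32, 64 → 128 (×2 each step).
So the next element is (platinum : 128).

(platinum : 128)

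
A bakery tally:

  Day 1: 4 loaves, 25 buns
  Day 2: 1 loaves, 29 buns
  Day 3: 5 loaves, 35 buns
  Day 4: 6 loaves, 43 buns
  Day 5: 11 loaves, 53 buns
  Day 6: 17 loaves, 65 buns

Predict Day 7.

28 loaves, 79 buns

Loaves: each term is the sum of the two before it; 4, 1, 5, 6, 11, 17 → 28.
Buns: differences are 4, 6, 8, … (increasing by 2 each time); 25, 29, 35, 43, 53, 65 → 79.
Combining the parts gives 28 loaves, 79 buns.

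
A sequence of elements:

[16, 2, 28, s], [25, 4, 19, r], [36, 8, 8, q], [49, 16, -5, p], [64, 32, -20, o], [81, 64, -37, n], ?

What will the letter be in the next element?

For the first slot, perfect squares: 4², 5², 6², …: 16, 25, 36, 49, 64, 81 → 100.
Second slot goes 2, 4, 8, 16, 32, 64 → 128 (×2 each step).
Third slot — together with the first slot always sums to 44: 28, 19, 8, -5, -20, -37 → -56.
Letter: letters move back 1 place in the alphabet; s, r, q, p, o, n → m.

m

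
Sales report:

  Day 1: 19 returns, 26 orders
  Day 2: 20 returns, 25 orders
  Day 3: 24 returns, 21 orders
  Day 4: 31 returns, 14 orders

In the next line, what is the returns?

Returns: differences are 1, 4, 7, … (increasing by 3 each time); 19, 20, 24, 31 → 41.

41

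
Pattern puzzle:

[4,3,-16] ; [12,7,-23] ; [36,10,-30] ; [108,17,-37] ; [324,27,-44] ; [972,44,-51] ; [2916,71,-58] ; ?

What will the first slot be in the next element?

8748

First slot: ×3 each step, so 4, 12, 36, 108, 324, 972, 2916 → 8748.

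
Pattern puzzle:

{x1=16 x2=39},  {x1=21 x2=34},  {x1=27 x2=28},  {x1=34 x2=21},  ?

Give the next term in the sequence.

{x1=42 x2=13}

X1: differences are 5, 6, 7, … (increasing by 1 each time), so 16, 21, 27, 34 → 42.
X2: together with the x1 always sums to 55; 39, 34, 28, 21 → 13.
Putting it together: {x1=42 x2=13}.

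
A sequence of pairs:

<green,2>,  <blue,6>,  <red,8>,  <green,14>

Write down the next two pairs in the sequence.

Colour goes green, blue, red, green → blue → red (repeats green → blue → red).
Second part — each term is the sum of the two before it: 2, 6, 8, 14 → 22 → 36.
So the next two pairs are <blue,22> and <red,36>.

<blue,22>, <red,36>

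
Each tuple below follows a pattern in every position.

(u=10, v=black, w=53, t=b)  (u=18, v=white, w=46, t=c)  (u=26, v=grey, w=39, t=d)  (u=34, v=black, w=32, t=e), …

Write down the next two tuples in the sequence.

(u=42, v=white, w=25, t=f), (u=50, v=grey, w=18, t=g)

U: 10, 18, 26, 34 → 42 → 50 (+8 each step).
V — repeats black → white → grey: black, white, grey, black → white → grey.
W — −7 each step: 53, 46, 39, 32 → 25 → 18.
T — letters move forward 1 place in the alphabet: b, c, d, e → f → g.
So the next two tuples are (u=42, v=white, w=25, t=f) and (u=50, v=grey, w=18, t=g).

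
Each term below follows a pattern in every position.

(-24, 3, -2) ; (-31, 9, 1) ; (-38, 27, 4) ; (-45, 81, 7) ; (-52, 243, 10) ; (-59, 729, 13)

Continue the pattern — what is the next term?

For the first coordinate, −7 each step: -24, -31, -38, -45, -52, -59 → -66.
For the second coordinate, ×3 each step: 3, 9, 27, 81, 243, 729 → 2187.
Third coordinate: -2, 1, 4, 7, 10, 13 → 16 (+3 each step).
Putting it together: (-66, 2187, 16).

(-66, 2187, 16)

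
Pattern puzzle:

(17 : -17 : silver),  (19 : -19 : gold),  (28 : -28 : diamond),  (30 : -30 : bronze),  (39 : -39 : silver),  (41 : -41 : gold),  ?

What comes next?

First coordinate — alternating steps +2, +9, +2, +9, …: 17, 19, 28, 30, 39, 41 → 50.
Second coordinate — always the negative of the first coordinate: -17, -19, -28, -30, -39, -41 → -50.
Rank — repeats silver → gold → diamond → bronze: silver, gold, diamond, bronze, silver, gold → diamond.
Combining the parts gives (50 : -50 : diamond).

(50 : -50 : diamond)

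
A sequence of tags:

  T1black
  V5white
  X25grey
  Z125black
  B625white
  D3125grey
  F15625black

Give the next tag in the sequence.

Letter: letters move forward 2 places in the alphabet, wrapping Z→A, so T, V, X, Z, B, D, F → H.
For the second component, ×5 each step: 1, 5, 25, 125, 625, 3125, 15625 → 78125.
Shade goes black, white, grey, black, white, grey, black → white (repeats black → white → grey).
So the next tag is H78125white.

H78125white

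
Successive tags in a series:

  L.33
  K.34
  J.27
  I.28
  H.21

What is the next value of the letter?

Letter: letters move back 1 place in the alphabet, so L, K, J, I, H → G.

G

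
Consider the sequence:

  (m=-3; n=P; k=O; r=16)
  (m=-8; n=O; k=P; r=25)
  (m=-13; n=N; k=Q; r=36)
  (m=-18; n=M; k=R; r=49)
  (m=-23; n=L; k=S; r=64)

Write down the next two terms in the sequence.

(m=-28; n=K; k=T; r=81), (m=-33; n=J; k=U; r=100)

M: −5 each step, so -3, -8, -13, -18, -23 → -28 → -33.
N goes P, O, N, M, L → K → J (letters move back 1 place in the alphabet).
K: O, P, Q, R, S → T → U (letters move forward 1 place in the alphabet).
R: perfect squares: 4², 5², 6², …; 16, 25, 36, 49, 64 → 81 → 100.
So the next two terms are (m=-28; n=K; k=T; r=81) and (m=-33; n=J; k=U; r=100).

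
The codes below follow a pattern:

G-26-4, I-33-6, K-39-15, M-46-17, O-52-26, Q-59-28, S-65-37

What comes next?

Letter: G, I, K, M, O, Q, S → U (letters move forward 2 places in the alphabet).
Second component goes 26, 33, 39, 46, 52, 59, 65 → 72 (alternating steps +7, +6, +7, +6, …).
Third component: alternating steps +2, +9, +2, +9, …; 4, 6, 15, 17, 26, 28, 37 → 39.
So the next code is U-72-39.

U-72-39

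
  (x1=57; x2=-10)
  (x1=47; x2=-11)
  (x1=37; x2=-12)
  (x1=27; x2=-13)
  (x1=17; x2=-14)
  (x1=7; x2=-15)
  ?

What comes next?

(x1=-3; x2=-16)

X1: −10 each step, so 57, 47, 37, 27, 17, 7 → -3.
X2 — −1 each step: -10, -11, -12, -13, -14, -15 → -16.
So the next point is (x1=-3; x2=-16).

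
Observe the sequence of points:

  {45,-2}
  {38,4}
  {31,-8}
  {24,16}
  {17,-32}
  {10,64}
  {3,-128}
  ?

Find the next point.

First entry: −7 each step, so 45, 38, 31, 24, 17, 10, 3 → -4.
Second entry: ×(-2) each step; -2, 4, -8, 16, -32, 64, -128 → 256.
So the next point is {-4,256}.

{-4,256}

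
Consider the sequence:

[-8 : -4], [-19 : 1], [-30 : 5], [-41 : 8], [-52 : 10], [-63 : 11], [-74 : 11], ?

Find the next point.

[-85 : 10]

First part: −11 each step; -8, -19, -30, -41, -52, -63, -74 → -85.
Second part: differences are 5, 4, 3, … (decreasing by 1 each time); -4, 1, 5, 8, 10, 11, 11 → 10.
Putting it together: [-85 : 10].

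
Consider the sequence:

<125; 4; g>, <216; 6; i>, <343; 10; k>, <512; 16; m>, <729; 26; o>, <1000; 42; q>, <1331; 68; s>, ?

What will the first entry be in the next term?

For the first entry, perfect cubes: 5³, 6³, 7³, …: 125, 216, 343, 512, 729, 1000, 1331 → 1728.

1728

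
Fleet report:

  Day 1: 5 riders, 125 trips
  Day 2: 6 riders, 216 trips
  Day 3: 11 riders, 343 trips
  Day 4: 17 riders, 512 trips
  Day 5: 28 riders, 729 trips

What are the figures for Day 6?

Riders: each term is the sum of the two before it, so 5, 6, 11, 17, 28 → 45.
Trips: 125, 216, 343, 512, 729 → 1000 (perfect cubes: 5³, 6³, 7³, …).
Combining the parts gives 45 riders, 1000 trips.

45 riders, 1000 trips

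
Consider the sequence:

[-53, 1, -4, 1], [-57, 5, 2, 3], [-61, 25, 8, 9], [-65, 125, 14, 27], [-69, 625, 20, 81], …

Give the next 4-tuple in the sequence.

First coordinate: −4 each step, so -53, -57, -61, -65, -69 → -73.
For the second coordinate, ×5 each step: 1, 5, 25, 125, 625 → 3125.
Third coordinate goes -4, 2, 8, 14, 20 → 26 (+6 each step).
Fourth coordinate — ×3 each step: 1, 3, 9, 27, 81 → 243.
So the next 4-tuple is [-73, 3125, 26, 243].

[-73, 3125, 26, 243]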